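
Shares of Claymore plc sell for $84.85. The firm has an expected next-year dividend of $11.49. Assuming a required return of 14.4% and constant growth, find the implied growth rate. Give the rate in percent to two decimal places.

0.86%

From P₀ = D₁/(r − g), the implied growth is g = r − D₁/P₀.
g = 0.144 − 11.49/84.85 = 0.144 − 0.13542 = 0.00858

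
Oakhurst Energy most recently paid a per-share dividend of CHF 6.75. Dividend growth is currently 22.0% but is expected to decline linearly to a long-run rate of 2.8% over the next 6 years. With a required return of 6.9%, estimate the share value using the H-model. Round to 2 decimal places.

CHF 264.07

H-model: P₀ = D₀[(1+g_L) + H(g_S−g_L)]/(r−g_L), with H = 6/2 = 3.
P₀ = 6.75 × [(1+0.028) + 3×(0.22−0.028)] / (0.069−0.028)
   = 6.75 × 1.6040 / 0.041 = 264.0732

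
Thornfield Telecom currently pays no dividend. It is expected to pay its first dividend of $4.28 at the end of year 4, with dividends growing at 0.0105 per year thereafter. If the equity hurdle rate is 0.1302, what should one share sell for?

$24.77

Deferred-dividend DDM. At t=3 the remaining stream is a growing perpetuity with first payment D_4 = 4.28.
V_3 = D_4/(r−g) = 4.28/(0.1302−0.0105) = 35.7561
P₀ = V_3/(1+r)^3 = 35.7561/(1+0.1302)^3 = 24.7676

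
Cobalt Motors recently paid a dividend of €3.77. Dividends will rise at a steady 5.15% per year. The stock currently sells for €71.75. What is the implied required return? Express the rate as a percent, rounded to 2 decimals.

Rearranging the constant-growth DDM: r = D₁/P₀ + g.
D₁ = 3.77 × (1 + 0.0515) = 3.9642.
r = 3.9642 / 71.75 + 0.0515 = 0.05525 + 0.0515 = 0.10675

10.67%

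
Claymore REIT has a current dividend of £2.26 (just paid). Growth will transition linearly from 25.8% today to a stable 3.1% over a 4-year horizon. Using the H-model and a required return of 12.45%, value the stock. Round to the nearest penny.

£35.89

H-model: P₀ = D₀[(1+g_L) + H(g_S−g_L)]/(r−g_L), with H = 4/2 = 2.
P₀ = 2.26 × [(1+0.031) + 2×(0.258−0.031)] / (0.1245−0.031)
   = 2.26 × 1.4850 / 0.0935 = 35.8941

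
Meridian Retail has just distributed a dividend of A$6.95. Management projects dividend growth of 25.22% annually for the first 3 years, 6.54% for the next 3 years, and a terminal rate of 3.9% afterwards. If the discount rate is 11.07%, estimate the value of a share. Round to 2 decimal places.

A$181.50

Three-stage DDM. Project D₁…D_6; terminal Gordon value at t=6 with g = 0.039; discount at r = 0.1107.
D_1 = 8.7028
D_2 = 10.8976
D_3 = 13.6460
D_4 = 14.5385
D_5 = 15.4893
D_6 = 16.5023
TV_6 = 17.1459/(0.1107−0.039) = 239.1335
P₀ = Σ Dₜ/(1+r)ᵗ + TV_6/(1+r)^6 = 181.5014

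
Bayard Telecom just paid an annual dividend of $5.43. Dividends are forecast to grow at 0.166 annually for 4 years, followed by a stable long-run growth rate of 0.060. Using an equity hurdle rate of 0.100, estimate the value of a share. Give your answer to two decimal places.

Two-stage DDM. Project D₁…D_4 at 0.166, terminal growth 0.06, discount at r = 0.1.
D_1 = 6.3314
D_2 = 7.3824
D_3 = 8.6079
D_4 = 10.0368
Terminal value at t=4: TV = D_5/(r−g) = 10.6390/(0.1−0.06) = 265.9744
P₀ = 6.3314/(1+0.1)^1 + 7.3824/(1+0.1)^2 + 8.6079/(1+0.1)^3 + 10.0368/(1+0.1)^4 + 265.9744/(1+0.1)^4 = 206.8435

$206.84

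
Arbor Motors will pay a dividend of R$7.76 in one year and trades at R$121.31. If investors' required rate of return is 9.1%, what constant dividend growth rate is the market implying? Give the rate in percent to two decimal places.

From P₀ = D₁/(r − g), the implied growth is g = r − D₁/P₀.
g = 0.091 − 7.76/121.31 = 0.091 − 0.06397 = 0.02703

2.70%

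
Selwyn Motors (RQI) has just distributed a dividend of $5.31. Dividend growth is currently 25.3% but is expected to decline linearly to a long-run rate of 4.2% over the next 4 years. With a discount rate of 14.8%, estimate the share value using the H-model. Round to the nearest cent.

H-model: P₀ = D₀[(1+g_L) + H(g_S−g_L)]/(r−g_L), with H = 4/2 = 2.
P₀ = 5.31 × [(1+0.042) + 2×(0.253−0.042)] / (0.148−0.042)
   = 5.31 × 1.4640 / 0.106 = 73.3381

$73.34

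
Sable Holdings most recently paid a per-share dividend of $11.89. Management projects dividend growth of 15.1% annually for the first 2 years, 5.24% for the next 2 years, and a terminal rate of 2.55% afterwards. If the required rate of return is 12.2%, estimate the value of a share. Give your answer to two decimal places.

Three-stage DDM. Project D₁…D_4; terminal Gordon value at t=4 with g = 0.0255; discount at r = 0.122.
D_1 = 13.6854
D_2 = 15.7519
D_3 = 16.5773
D_4 = 17.4459
TV_4 = 17.8908/(0.122−0.0255) = 185.3969
P₀ = Σ Dₜ/(1+r)ᵗ + TV_4/(1+r)^4 = 164.4399

$164.44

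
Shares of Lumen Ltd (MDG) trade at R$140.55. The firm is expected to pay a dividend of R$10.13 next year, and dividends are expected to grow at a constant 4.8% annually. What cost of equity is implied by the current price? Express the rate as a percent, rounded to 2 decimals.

12.01%

Rearranging the constant-growth DDM: r = D₁/P₀ + g.
r = 10.1300 / 140.55 + 0.048 = 0.07207 + 0.048 = 0.12007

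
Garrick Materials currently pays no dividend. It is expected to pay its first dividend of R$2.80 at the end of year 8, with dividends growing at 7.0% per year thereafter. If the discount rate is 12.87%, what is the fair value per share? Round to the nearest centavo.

R$20.44

Deferred-dividend DDM. At t=7 the remaining stream is a growing perpetuity with first payment D_8 = 2.80.
V_7 = D_8/(r−g) = 2.80/(0.1287−0.07) = 47.7002
P₀ = V_7/(1+r)^7 = 47.7002/(1+0.1287)^7 = 20.4395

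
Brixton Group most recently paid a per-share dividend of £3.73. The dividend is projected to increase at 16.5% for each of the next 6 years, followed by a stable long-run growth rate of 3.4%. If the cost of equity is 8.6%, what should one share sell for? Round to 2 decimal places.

Two-stage DDM. Project D₁…D_6 at 0.165, terminal growth 0.034, discount at r = 0.086.
D_1 = 4.3455
D_2 = 5.0624
D_3 = 5.8978
D_4 = 6.8709
D_5 = 8.0046
D_6 = 9.3253
Terminal value at t=6: TV = D_7/(r−g) = 9.6424/(0.086−0.034) = 185.4307
P₀ = 4.3455/(1+0.086)^1 + 5.0624/(1+0.086)^2 + 5.8978/(1+0.086)^3 + 6.8709/(1+0.086)^4 + 8.0046/(1+0.086)^5 + 9.3253/(1+0.086)^6 + 185.4307/(1+0.086)^6 = 141.8537

£141.85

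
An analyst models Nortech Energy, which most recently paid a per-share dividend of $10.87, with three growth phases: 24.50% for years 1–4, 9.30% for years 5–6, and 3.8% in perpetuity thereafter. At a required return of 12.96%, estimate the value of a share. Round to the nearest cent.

$256.49

Three-stage DDM. Project D₁…D_6; terminal Gordon value at t=6 with g = 0.038; discount at r = 0.1296.
D_1 = 13.5332
D_2 = 16.8488
D_3 = 20.9767
D_4 = 26.1160
D_5 = 28.5448
D_6 = 31.1995
TV_6 = 32.3851/(0.1296−0.038) = 353.5486
P₀ = Σ Dₜ/(1+r)ᵗ + TV_6/(1+r)^6 = 256.4935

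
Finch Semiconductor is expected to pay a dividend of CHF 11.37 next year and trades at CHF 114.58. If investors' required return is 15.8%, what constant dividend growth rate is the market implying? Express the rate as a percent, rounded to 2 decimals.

From P₀ = D₁/(r − g), the implied growth is g = r − D₁/P₀.
g = 0.158 − 11.37/114.58 = 0.158 − 0.09923 = 0.05877

5.88%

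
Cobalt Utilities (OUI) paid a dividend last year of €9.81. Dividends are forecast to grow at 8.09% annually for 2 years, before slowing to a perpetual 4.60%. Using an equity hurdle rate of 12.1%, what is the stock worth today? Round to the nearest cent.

€145.78

Two-stage DDM. Project D₁…D_2 at 0.0809, terminal growth 0.046, discount at r = 0.121.
D_1 = 10.6036
D_2 = 11.4615
Terminal value at t=2: TV = D_3/(r−g) = 11.9887/(0.121−0.046) = 159.8492
P₀ = 10.6036/(1+0.121)^1 + 11.4615/(1+0.121)^2 + 159.8492/(1+0.121)^2 = 145.7833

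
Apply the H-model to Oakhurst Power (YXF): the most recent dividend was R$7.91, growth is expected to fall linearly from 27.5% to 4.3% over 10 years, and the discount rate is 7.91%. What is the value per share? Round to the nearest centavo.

R$482.71

H-model: P₀ = D₀[(1+g_L) + H(g_S−g_L)]/(r−g_L), with H = 10/2 = 5.
P₀ = 7.91 × [(1+0.043) + 5×(0.275−0.043)] / (0.0791−0.043)
   = 7.91 × 2.2030 / 0.0361 = 482.7072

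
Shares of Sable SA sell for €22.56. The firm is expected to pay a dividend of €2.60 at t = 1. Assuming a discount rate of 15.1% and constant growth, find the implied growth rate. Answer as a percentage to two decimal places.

3.58%

From P₀ = D₁/(r − g), the implied growth is g = r − D₁/P₀.
g = 0.151 − 2.60/22.56 = 0.151 − 0.11525 = 0.03575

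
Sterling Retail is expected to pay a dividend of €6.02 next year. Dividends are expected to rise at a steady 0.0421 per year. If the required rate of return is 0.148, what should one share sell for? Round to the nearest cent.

Gordon growth model: P₀ = D₁/(r − g), with D₁ = 6.02 given directly.
P₀ = 6.0200 / (0.148 − 0.0421) = 6.0200 / 0.1059 = 56.8461

€56.85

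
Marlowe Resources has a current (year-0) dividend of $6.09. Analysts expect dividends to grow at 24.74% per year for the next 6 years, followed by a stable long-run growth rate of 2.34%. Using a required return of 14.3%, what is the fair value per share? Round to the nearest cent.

Two-stage DDM. Project D₁…D_6 at 0.2474, terminal growth 0.0234, discount at r = 0.143.
D_1 = 7.5967
D_2 = 9.4761
D_3 = 11.8205
D_4 = 14.7448
D_5 = 18.3927
D_6 = 22.9431
Terminal value at t=6: TV = D_7/(r−g) = 23.4799/(0.143−0.0234) = 196.3206
P₀ = 7.5967/(1+0.143)^1 + 9.4761/(1+0.143)^2 + 11.8205/(1+0.143)^3 + 14.7448/(1+0.143)^4 + 18.3927/(1+0.143)^5 + 22.9431/(1+0.143)^6 + 196.3206/(1+0.143)^6 = 138.2129

$138.21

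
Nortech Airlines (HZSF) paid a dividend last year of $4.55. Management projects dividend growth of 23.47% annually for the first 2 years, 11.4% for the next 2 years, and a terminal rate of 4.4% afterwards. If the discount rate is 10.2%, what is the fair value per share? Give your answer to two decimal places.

Three-stage DDM. Project D₁…D_4; terminal Gordon value at t=4 with g = 0.044; discount at r = 0.102.
D_1 = 5.6179
D_2 = 6.9364
D_3 = 7.7272
D_4 = 8.6080
TV_4 = 8.9868/(0.102−0.044) = 154.9449
P₀ = Σ Dₜ/(1+r)ᵗ + TV_4/(1+r)^4 = 127.4837

$127.48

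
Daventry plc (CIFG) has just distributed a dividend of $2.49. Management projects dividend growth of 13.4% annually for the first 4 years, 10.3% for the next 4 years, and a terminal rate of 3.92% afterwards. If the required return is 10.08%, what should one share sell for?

$69.69

Three-stage DDM. Project D₁…D_8; terminal Gordon value at t=8 with g = 0.0392; discount at r = 0.1008.
D_1 = 2.8237
D_2 = 3.2020
D_3 = 3.6311
D_4 = 4.1177
D_5 = 4.5418
D_6 = 5.0096
D_7 = 5.5256
D_8 = 6.0947
TV_8 = 6.3336/(0.1008−0.0392) = 102.8187
P₀ = Σ Dₜ/(1+r)ᵗ + TV_8/(1+r)^8 = 69.6947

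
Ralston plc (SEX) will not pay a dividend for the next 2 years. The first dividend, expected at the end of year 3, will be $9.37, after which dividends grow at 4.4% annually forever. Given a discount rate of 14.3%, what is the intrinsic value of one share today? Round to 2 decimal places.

Deferred-dividend DDM. At t=2 the remaining stream is a growing perpetuity with first payment D_3 = 9.37.
V_2 = D_3/(r−g) = 9.37/(0.143−0.044) = 94.6465
P₀ = V_2/(1+r)^2 = 94.6465/(1+0.143)^2 = 72.4456

$72.45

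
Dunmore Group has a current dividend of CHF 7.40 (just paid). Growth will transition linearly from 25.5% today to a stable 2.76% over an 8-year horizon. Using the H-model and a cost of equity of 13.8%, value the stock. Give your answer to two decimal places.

H-model: P₀ = D₀[(1+g_L) + H(g_S−g_L)]/(r−g_L), with H = 8/2 = 4.
P₀ = 7.40 × [(1+0.0276) + 4×(0.255−0.0276)] / (0.138−0.0276)
   = 7.40 × 1.9372 / 0.1104 = 129.8486

CHF 129.85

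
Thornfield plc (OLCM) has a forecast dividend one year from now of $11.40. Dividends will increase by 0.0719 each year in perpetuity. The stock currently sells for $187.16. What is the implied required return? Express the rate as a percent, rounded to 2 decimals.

13.28%

Rearranging the constant-growth DDM: r = D₁/P₀ + g.
r = 11.4000 / 187.16 + 0.0719 = 0.06091 + 0.0719 = 0.13281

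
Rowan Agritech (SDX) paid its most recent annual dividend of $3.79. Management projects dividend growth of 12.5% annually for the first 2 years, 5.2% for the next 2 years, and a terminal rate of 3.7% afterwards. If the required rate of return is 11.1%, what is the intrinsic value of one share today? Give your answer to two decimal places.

$63.72

Three-stage DDM. Project D₁…D_4; terminal Gordon value at t=4 with g = 0.037; discount at r = 0.111.
D_1 = 4.2637
D_2 = 4.7967
D_3 = 5.0461
D_4 = 5.3085
TV_4 = 5.5050/(0.111−0.037) = 74.3914
P₀ = Σ Dₜ/(1+r)ᵗ + TV_4/(1+r)^4 = 63.7157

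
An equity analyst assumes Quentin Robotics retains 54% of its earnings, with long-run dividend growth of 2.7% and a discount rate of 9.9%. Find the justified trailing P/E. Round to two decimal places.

Payout ratio b = 1 − 0.54 = 0.46.
Justified trailing P/E = b(1+g)/(r−g) = 0.46×(1+0.027)/(0.099−0.027) = 6.5614

6.56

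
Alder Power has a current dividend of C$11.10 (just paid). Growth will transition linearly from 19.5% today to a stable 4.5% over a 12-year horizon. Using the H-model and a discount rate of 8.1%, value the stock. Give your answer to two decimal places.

H-model: P₀ = D₀[(1+g_L) + H(g_S−g_L)]/(r−g_L), with H = 12/2 = 6.
P₀ = 11.10 × [(1+0.045) + 6×(0.195−0.045)] / (0.081−0.045)
   = 11.10 × 1.9450 / 0.036 = 599.7083

C$599.71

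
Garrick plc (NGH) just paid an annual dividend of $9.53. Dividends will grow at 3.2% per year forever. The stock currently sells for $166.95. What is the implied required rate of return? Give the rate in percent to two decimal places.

9.09%

Rearranging the constant-growth DDM: r = D₁/P₀ + g.
D₁ = 9.53 × (1 + 0.032) = 9.8350.
r = 9.8350 / 166.95 + 0.032 = 0.05891 + 0.032 = 0.09091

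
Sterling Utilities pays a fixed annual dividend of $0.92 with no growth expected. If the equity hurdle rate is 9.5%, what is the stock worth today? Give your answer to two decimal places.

Zero-growth DDM (perpetuity): P₀ = D/r = 0.92 / 0.095 = 9.6842

$9.68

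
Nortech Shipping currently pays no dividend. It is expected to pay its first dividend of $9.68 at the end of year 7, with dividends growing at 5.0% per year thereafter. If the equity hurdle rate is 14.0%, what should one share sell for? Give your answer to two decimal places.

$49.00

Deferred-dividend DDM. At t=6 the remaining stream is a growing perpetuity with first payment D_7 = 9.68.
V_6 = D_7/(r−g) = 9.68/(0.14−0.05) = 107.5556
P₀ = V_6/(1+r)^6 = 107.5556/(1+0.14)^6 = 49.0009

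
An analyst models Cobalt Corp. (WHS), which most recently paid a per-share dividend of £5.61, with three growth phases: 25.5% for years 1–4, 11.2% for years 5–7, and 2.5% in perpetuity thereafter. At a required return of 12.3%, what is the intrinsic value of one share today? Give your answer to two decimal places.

Three-stage DDM. Project D₁…D_7; terminal Gordon value at t=7 with g = 0.025; discount at r = 0.123.
D_1 = 7.0405
D_2 = 8.8359
D_3 = 11.0890
D_4 = 13.9167
D_5 = 15.4754
D_6 = 17.2087
D_7 = 19.1360
TV_7 = 19.6144/(0.123−0.025) = 200.1474
P₀ = Σ Dₜ/(1+r)ᵗ + TV_7/(1+r)^7 = 144.4526

£144.45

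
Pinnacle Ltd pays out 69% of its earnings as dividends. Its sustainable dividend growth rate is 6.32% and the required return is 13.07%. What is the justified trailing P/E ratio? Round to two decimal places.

Justified trailing P/E = b(1+g)/(r−g) = 0.69×(1+0.0632)/(0.1307−0.0632) = 10.8683

10.87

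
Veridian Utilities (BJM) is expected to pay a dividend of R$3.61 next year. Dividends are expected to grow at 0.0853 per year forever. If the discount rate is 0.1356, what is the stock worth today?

R$71.77

Gordon growth model: P₀ = D₁/(r − g), with D₁ = 3.61 given directly.
P₀ = 3.6100 / (0.1356 − 0.0853) = 3.6100 / 0.0503 = 71.7694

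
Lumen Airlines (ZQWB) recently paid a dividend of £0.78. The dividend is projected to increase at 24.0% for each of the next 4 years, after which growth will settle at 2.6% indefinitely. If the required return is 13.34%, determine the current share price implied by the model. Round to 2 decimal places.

Two-stage DDM. Project D₁…D_4 at 0.24, terminal growth 0.026, discount at r = 0.1334.
D_1 = 0.9672
D_2 = 1.1993
D_3 = 1.4872
D_4 = 1.8441
Terminal value at t=4: TV = D_5/(r−g) = 1.8920/(0.1334−0.026) = 17.6167
P₀ = 0.9672/(1+0.1334)^1 + 1.1993/(1+0.1334)^2 + 1.4872/(1+0.1334)^3 + 1.8441/(1+0.1334)^4 + 17.6167/(1+0.1334)^4 = 14.6015

£14.60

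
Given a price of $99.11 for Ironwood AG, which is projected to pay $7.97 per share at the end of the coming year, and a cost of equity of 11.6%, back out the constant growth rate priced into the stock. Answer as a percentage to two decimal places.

3.56%

From P₀ = D₁/(r − g), the implied growth is g = r − D₁/P₀.
g = 0.116 − 7.97/99.11 = 0.116 − 0.08042 = 0.03558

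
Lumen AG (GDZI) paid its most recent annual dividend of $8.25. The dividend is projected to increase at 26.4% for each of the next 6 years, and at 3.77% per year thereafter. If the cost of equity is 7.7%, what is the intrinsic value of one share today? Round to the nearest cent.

$659.24

Two-stage DDM. Project D₁…D_6 at 0.264, terminal growth 0.0377, discount at r = 0.077.
D_1 = 10.4280
D_2 = 13.1810
D_3 = 16.6608
D_4 = 21.0592
D_5 = 26.6189
D_6 = 33.6462
Terminal value at t=6: TV = D_7/(r−g) = 34.9147/(0.077−0.0377) = 888.4145
P₀ = 10.4280/(1+0.077)^1 + 13.1810/(1+0.077)^2 + 16.6608/(1+0.077)^3 + 21.0592/(1+0.077)^4 + 26.6189/(1+0.077)^5 + 33.6462/(1+0.077)^6 + 888.4145/(1+0.077)^6 = 659.2390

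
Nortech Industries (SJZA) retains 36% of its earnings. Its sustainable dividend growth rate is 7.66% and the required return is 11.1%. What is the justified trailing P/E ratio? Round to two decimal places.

20.03

Payout ratio b = 1 − 0.36 = 0.64.
Justified trailing P/E = b(1+g)/(r−g) = 0.64×(1+0.0766)/(0.111−0.0766) = 20.0298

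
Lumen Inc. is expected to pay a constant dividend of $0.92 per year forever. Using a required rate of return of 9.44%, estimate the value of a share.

Zero-growth DDM (perpetuity): P₀ = D/r = 0.92 / 0.0944 = 9.7458

$9.75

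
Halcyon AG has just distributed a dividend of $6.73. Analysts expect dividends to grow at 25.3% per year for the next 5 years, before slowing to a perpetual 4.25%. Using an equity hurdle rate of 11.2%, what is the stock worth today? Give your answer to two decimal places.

Two-stage DDM. Project D₁…D_5 at 0.253, terminal growth 0.0425, discount at r = 0.112.
D_1 = 8.4327
D_2 = 10.5662
D_3 = 13.2394
D_4 = 16.5890
D_5 = 20.7860
Terminal value at t=5: TV = D_6/(r−g) = 21.6694/(0.112−0.0425) = 311.7896
P₀ = 8.4327/(1+0.112)^1 + 10.5662/(1+0.112)^2 + 13.2394/(1+0.112)^3 + 16.5890/(1+0.112)^4 + 20.7860/(1+0.112)^5 + 311.7896/(1+0.112)^5 = 232.2049

$232.20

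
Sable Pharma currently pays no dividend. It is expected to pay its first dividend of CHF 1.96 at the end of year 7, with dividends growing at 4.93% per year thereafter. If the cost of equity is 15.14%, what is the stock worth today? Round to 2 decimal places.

Deferred-dividend DDM. At t=6 the remaining stream is a growing perpetuity with first payment D_7 = 1.96.
V_6 = D_7/(r−g) = 1.96/(0.1514−0.0493) = 19.1969
P₀ = V_6/(1+r)^6 = 19.1969/(1+0.1514)^6 = 8.2390

CHF 8.24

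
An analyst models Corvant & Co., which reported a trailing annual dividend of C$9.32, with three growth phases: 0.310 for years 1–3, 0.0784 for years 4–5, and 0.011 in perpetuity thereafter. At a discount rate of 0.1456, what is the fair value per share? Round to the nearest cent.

C$155.00

Three-stage DDM. Project D₁…D_5; terminal Gordon value at t=5 with g = 0.011; discount at r = 0.1456.
D_1 = 12.2092
D_2 = 15.9941
D_3 = 20.9522
D_4 = 22.5949
D_5 = 24.3663
TV_5 = 24.6343/(0.1456−0.011) = 183.0188
P₀ = Σ Dₜ/(1+r)ᵗ + TV_5/(1+r)^5 = 155.0008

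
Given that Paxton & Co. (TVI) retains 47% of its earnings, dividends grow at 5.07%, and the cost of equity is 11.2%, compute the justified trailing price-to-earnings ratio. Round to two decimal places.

9.08

Payout ratio b = 1 − 0.47 = 0.53.
Justified trailing P/E = b(1+g)/(r−g) = 0.53×(1+0.0507)/(0.112−0.0507) = 9.0844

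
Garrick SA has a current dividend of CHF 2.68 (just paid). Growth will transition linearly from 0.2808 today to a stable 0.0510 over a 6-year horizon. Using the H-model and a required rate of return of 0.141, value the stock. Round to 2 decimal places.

H-model: P₀ = D₀[(1+g_L) + H(g_S−g_L)]/(r−g_L), with H = 6/2 = 3.
P₀ = 2.68 × [(1+0.051) + 3×(0.2808−0.051)] / (0.141−0.051)
   = 2.68 × 1.7404 / 0.09 = 51.8252

CHF 51.83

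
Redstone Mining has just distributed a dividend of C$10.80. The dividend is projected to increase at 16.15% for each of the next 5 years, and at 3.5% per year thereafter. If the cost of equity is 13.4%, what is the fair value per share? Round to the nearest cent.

Two-stage DDM. Project D₁…D_5 at 0.1615, terminal growth 0.035, discount at r = 0.134.
D_1 = 12.5442
D_2 = 14.5701
D_3 = 16.9232
D_4 = 19.6562
D_5 = 22.8307
Terminal value at t=5: TV = D_6/(r−g) = 23.6298/(0.134−0.035) = 238.6849
P₀ = 12.5442/(1+0.134)^1 + 14.5701/(1+0.134)^2 + 16.9232/(1+0.134)^3 + 19.6562/(1+0.134)^4 + 22.8307/(1+0.134)^5 + 238.6849/(1+0.134)^5 = 185.3378

C$185.34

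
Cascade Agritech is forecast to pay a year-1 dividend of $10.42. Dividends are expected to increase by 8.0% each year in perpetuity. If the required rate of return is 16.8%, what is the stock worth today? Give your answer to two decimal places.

$118.41

Gordon growth model: P₀ = D₁/(r − g), with D₁ = 10.42 given directly.
P₀ = 10.4200 / (0.168 − 0.08) = 10.4200 / 0.088 = 118.4091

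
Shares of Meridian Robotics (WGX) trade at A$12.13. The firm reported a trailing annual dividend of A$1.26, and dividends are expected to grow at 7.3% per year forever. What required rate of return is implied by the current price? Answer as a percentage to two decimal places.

18.45%

Rearranging the constant-growth DDM: r = D₁/P₀ + g.
D₁ = 1.26 × (1 + 0.073) = 1.3520.
r = 1.3520 / 12.13 + 0.073 = 0.11146 + 0.073 = 0.18446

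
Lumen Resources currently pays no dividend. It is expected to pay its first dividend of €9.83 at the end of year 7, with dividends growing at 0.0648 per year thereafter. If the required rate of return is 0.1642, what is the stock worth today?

Deferred-dividend DDM. At t=6 the remaining stream is a growing perpetuity with first payment D_7 = 9.83.
V_6 = D_7/(r−g) = 9.83/(0.1642−0.0648) = 98.8934
P₀ = V_6/(1+r)^6 = 98.8934/(1+0.1642)^6 = 39.7193

€39.72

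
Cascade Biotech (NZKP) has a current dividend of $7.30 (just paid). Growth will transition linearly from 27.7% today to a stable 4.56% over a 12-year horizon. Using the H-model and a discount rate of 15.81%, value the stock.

H-model: P₀ = D₀[(1+g_L) + H(g_S−g_L)]/(r−g_L), with H = 12/2 = 6.
P₀ = 7.30 × [(1+0.0456) + 6×(0.277−0.0456)] / (0.1581−0.0456)
   = 7.30 × 2.4340 / 0.1125 = 157.9396

$157.94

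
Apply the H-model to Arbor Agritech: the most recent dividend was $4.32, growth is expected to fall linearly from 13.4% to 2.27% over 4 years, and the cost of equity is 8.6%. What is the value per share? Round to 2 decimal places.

H-model: P₀ = D₀[(1+g_L) + H(g_S−g_L)]/(r−g_L), with H = 4/2 = 2.
P₀ = 4.32 × [(1+0.0227) + 2×(0.134−0.0227)] / (0.086−0.0227)
   = 4.32 × 1.2453 / 0.0633 = 84.9873

$84.99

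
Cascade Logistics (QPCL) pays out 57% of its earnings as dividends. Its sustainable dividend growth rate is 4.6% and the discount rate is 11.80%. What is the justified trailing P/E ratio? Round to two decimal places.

Justified trailing P/E = b(1+g)/(r−g) = 0.57×(1+0.046)/(0.118−0.046) = 8.2808

8.28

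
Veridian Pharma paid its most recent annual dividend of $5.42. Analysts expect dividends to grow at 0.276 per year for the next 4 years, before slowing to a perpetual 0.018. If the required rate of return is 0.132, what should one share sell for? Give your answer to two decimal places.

Two-stage DDM. Project D₁…D_4 at 0.276, terminal growth 0.018, discount at r = 0.132.
D_1 = 6.9159
D_2 = 8.8247
D_3 = 11.2603
D_4 = 14.3682
Terminal value at t=4: TV = D_5/(r−g) = 14.6268/(0.132−0.018) = 128.3054
P₀ = 6.9159/(1+0.132)^1 + 8.8247/(1+0.132)^2 + 11.2603/(1+0.132)^3 + 14.3682/(1+0.132)^4 + 128.3054/(1+0.132)^4 = 107.6464

$107.65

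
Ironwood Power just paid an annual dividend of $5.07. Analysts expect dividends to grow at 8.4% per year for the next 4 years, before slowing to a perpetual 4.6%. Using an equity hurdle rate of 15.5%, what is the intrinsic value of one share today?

$55.10

Two-stage DDM. Project D₁…D_4 at 0.084, terminal growth 0.046, discount at r = 0.155.
D_1 = 5.4959
D_2 = 5.9575
D_3 = 6.4580
D_4 = 7.0004
Terminal value at t=4: TV = D_5/(r−g) = 7.3225/(0.155−0.046) = 67.1785
P₀ = 5.4959/(1+0.155)^1 + 5.9575/(1+0.155)^2 + 6.4580/(1+0.155)^3 + 7.0004/(1+0.155)^4 + 67.1785/(1+0.155)^4 = 55.0979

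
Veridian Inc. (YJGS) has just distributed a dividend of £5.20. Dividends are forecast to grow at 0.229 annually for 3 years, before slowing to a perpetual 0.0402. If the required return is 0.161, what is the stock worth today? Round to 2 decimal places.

Two-stage DDM. Project D₁…D_3 at 0.229, terminal growth 0.0402, discount at r = 0.161.
D_1 = 6.3908
D_2 = 7.8543
D_3 = 9.6529
Terminal value at t=3: TV = D_4/(r−g) = 10.0410/(0.161−0.0402) = 83.1206
P₀ = 6.3908/(1+0.161)^1 + 7.8543/(1+0.161)^2 + 9.6529/(1+0.161)^3 + 83.1206/(1+0.161)^3 = 70.6142

£70.61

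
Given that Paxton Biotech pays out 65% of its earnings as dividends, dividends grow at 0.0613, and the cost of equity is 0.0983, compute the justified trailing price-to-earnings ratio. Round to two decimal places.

18.64

Justified trailing P/E = b(1+g)/(r−g) = 0.65×(1+0.0613)/(0.0983−0.0613) = 18.6445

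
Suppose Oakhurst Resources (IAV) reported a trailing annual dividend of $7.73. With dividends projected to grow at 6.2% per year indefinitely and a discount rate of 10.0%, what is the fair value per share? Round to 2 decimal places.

$216.03

Gordon growth model: P₀ = D₁/(r − g). D₁ = 7.73 × (1 + 0.062) = 8.2093.
P₀ = 8.2093 / (0.1 − 0.062) = 8.2093 / 0.038 = 216.0332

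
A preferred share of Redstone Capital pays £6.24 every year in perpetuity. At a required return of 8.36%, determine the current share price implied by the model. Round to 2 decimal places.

£74.64

Zero-growth DDM (perpetuity): P₀ = D/r = 6.24 / 0.0836 = 74.6411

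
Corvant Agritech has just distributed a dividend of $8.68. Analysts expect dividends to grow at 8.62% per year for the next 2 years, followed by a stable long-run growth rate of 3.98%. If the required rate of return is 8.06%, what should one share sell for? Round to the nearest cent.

$241.01

Two-stage DDM. Project D₁…D_2 at 0.0862, terminal growth 0.0398, discount at r = 0.0806.
D_1 = 9.4282
D_2 = 10.2409
Terminal value at t=2: TV = D_3/(r−g) = 10.6485/(0.0806−0.0398) = 260.9931
P₀ = 9.4282/(1+0.0806)^1 + 10.2409/(1+0.0806)^2 + 260.9931/(1+0.0806)^2 = 241.0063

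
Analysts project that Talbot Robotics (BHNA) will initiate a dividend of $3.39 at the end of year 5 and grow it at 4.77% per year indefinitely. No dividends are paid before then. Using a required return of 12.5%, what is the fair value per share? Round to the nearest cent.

Deferred-dividend DDM. At t=4 the remaining stream is a growing perpetuity with first payment D_5 = 3.39.
V_4 = D_5/(r−g) = 3.39/(0.125−0.0477) = 43.8551
P₀ = V_4/(1+r)^4 = 43.8551/(1+0.125)^4 = 27.3785

$27.38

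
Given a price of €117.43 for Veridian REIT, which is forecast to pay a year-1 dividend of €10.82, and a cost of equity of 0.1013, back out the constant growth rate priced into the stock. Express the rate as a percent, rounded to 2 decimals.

0.92%

From P₀ = D₁/(r − g), the implied growth is g = r − D₁/P₀.
g = 0.1013 − 10.82/117.43 = 0.1013 − 0.09214 = 0.00916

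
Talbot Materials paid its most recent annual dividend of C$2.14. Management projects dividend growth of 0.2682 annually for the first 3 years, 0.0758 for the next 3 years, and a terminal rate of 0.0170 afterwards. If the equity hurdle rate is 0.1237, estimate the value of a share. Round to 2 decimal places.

C$42.41

Three-stage DDM. Project D₁…D_6; terminal Gordon value at t=6 with g = 0.017; discount at r = 0.1237.
D_1 = 2.7139
D_2 = 3.4418
D_3 = 4.3649
D_4 = 4.6958
D_5 = 5.0517
D_6 = 5.4347
TV_6 = 5.5270/(0.1237−0.017) = 51.7998
P₀ = Σ Dₜ/(1+r)ᵗ + TV_6/(1+r)^6 = 42.4106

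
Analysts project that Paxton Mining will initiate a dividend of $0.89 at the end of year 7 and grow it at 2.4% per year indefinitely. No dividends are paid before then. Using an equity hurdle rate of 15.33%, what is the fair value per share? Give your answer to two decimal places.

Deferred-dividend DDM. At t=6 the remaining stream is a growing perpetuity with first payment D_7 = 0.89.
V_6 = D_7/(r−g) = 0.89/(0.1533−0.024) = 6.8832
P₀ = V_6/(1+r)^6 = 6.8832/(1+0.1533)^6 = 2.9251

$2.93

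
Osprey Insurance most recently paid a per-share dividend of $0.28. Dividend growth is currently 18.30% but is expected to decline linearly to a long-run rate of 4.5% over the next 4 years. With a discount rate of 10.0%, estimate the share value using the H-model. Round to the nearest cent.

$6.73

H-model: P₀ = D₀[(1+g_L) + H(g_S−g_L)]/(r−g_L), with H = 4/2 = 2.
P₀ = 0.28 × [(1+0.045) + 2×(0.183−0.045)] / (0.1−0.045)
   = 0.28 × 1.3210 / 0.055 = 6.7251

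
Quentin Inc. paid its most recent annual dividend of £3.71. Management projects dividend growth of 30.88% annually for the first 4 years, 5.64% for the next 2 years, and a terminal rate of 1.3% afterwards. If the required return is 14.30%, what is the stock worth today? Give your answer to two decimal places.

£74.86

Three-stage DDM. Project D₁…D_6; terminal Gordon value at t=6 with g = 0.013; discount at r = 0.143.
D_1 = 4.8556
D_2 = 6.3551
D_3 = 8.3175
D_4 = 10.8860
D_5 = 11.4999
D_6 = 12.1485
TV_6 = 12.3065/(0.143−0.013) = 94.6651
P₀ = Σ Dₜ/(1+r)ᵗ + TV_6/(1+r)^6 = 74.8568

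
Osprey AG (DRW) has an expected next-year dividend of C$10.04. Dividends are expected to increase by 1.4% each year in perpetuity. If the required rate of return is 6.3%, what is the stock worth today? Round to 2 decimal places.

Gordon growth model: P₀ = D₁/(r − g), with D₁ = 10.04 given directly.
P₀ = 10.0400 / (0.063 − 0.014) = 10.0400 / 0.049 = 204.8980

C$204.90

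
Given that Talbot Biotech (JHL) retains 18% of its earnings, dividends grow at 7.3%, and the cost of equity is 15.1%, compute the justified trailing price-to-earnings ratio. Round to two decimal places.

11.28

Payout ratio b = 1 − 0.18 = 0.82.
Justified trailing P/E = b(1+g)/(r−g) = 0.82×(1+0.073)/(0.151−0.073) = 11.2803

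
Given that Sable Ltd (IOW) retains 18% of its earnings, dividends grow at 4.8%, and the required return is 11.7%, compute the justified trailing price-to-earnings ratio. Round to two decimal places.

12.45

Payout ratio b = 1 − 0.18 = 0.82.
Justified trailing P/E = b(1+g)/(r−g) = 0.82×(1+0.048)/(0.117−0.048) = 12.4545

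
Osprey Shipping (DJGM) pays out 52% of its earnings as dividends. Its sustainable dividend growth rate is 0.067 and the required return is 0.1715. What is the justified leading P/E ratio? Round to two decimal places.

4.98

Justified leading P/E = b/(r−g) = 0.52/(0.1715−0.067) = 4.9761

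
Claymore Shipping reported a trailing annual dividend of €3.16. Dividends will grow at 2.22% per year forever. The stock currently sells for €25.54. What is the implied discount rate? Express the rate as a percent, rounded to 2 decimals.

Rearranging the constant-growth DDM: r = D₁/P₀ + g.
D₁ = 3.16 × (1 + 0.0222) = 3.2302.
r = 3.2302 / 25.54 + 0.0222 = 0.12647 + 0.0222 = 0.14867

14.87%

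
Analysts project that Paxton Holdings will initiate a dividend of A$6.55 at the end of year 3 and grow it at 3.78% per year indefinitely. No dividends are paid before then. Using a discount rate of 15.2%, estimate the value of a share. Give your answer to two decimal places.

Deferred-dividend DDM. At t=2 the remaining stream is a growing perpetuity with first payment D_3 = 6.55.
V_2 = D_3/(r−g) = 6.55/(0.152−0.0378) = 57.3555
P₀ = V_2/(1+r)^2 = 57.3555/(1+0.152)^2 = 43.2186

A$43.22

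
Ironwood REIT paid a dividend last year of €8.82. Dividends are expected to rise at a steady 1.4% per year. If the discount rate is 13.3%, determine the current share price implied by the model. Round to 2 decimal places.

Gordon growth model: P₀ = D₁/(r − g). D₁ = 8.82 × (1 + 0.014) = 8.9435.
P₀ = 8.9435 / (0.133 − 0.014) = 8.9435 / 0.119 = 75.1553

€75.16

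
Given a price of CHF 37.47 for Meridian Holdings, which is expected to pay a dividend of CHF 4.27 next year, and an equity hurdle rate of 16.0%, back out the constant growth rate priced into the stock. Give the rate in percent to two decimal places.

4.60%

From P₀ = D₁/(r − g), the implied growth is g = r − D₁/P₀.
g = 0.16 − 4.27/37.47 = 0.16 − 0.11396 = 0.04604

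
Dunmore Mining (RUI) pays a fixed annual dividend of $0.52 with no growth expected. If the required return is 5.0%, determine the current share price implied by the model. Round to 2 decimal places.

Zero-growth DDM (perpetuity): P₀ = D/r = 0.52 / 0.05 = 10.4000

$10.40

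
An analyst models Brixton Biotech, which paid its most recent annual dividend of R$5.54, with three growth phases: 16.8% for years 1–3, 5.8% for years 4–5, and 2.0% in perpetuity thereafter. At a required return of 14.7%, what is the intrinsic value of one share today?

R$67.58

Three-stage DDM. Project D₁…D_5; terminal Gordon value at t=5 with g = 0.02; discount at r = 0.147.
D_1 = 6.4707
D_2 = 7.5578
D_3 = 8.8275
D_4 = 9.3395
D_5 = 9.8812
TV_5 = 10.0788/(0.147−0.02) = 79.3608
P₀ = Σ Dₜ/(1+r)ᵗ + TV_5/(1+r)^5 = 67.5844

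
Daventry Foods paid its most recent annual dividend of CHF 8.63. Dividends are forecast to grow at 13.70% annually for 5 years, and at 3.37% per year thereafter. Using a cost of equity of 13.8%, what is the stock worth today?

CHF 128.19

Two-stage DDM. Project D₁…D_5 at 0.137, terminal growth 0.0337, discount at r = 0.138.
D_1 = 9.8123
D_2 = 11.1566
D_3 = 12.6851
D_4 = 14.4229
D_5 = 16.3988
Terminal value at t=5: TV = D_6/(r−g) = 16.9515/(0.138−0.0337) = 162.5262
P₀ = 9.8123/(1+0.138)^1 + 11.1566/(1+0.138)^2 + 12.6851/(1+0.138)^3 + 14.4229/(1+0.138)^4 + 16.3988/(1+0.138)^5 + 162.5262/(1+0.138)^5 = 128.1917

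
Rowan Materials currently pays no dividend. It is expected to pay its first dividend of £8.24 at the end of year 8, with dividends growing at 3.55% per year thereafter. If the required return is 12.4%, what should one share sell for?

£41.08

Deferred-dividend DDM. At t=7 the remaining stream is a growing perpetuity with first payment D_8 = 8.24.
V_7 = D_8/(r−g) = 8.24/(0.124−0.0355) = 93.1073
P₀ = V_7/(1+r)^7 = 93.1073/(1+0.124)^7 = 41.0790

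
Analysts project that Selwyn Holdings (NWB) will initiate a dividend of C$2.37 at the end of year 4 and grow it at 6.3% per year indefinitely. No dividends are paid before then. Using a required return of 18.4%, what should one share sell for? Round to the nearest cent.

C$11.80

Deferred-dividend DDM. At t=3 the remaining stream is a growing perpetuity with first payment D_4 = 2.37.
V_3 = D_4/(r−g) = 2.37/(0.184−0.063) = 19.5868
P₀ = V_3/(1+r)^3 = 19.5868/(1+0.184)^3 = 11.8007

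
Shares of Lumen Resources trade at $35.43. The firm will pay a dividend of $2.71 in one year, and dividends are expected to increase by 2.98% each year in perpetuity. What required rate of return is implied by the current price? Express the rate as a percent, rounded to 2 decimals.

Rearranging the constant-growth DDM: r = D₁/P₀ + g.
r = 2.7100 / 35.43 + 0.0298 = 0.07649 + 0.0298 = 0.10629

10.63%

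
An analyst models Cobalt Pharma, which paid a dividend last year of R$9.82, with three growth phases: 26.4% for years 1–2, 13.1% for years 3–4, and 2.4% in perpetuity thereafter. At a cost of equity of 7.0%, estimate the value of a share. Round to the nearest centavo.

R$395.93

Three-stage DDM. Project D₁…D_4; terminal Gordon value at t=4 with g = 0.024; discount at r = 0.07.
D_1 = 12.4125
D_2 = 15.6894
D_3 = 17.7447
D_4 = 20.0692
TV_4 = 20.5509/(0.07−0.024) = 446.7587
P₀ = Σ Dₜ/(1+r)ᵗ + TV_4/(1+r)^4 = 395.9299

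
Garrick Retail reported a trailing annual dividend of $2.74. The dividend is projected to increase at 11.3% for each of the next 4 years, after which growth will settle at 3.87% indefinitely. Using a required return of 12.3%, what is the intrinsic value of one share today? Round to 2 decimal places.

$43.29

Two-stage DDM. Project D₁…D_4 at 0.113, terminal growth 0.0387, discount at r = 0.123.
D_1 = 3.0496
D_2 = 3.3942
D_3 = 3.7778
D_4 = 4.2047
Terminal value at t=4: TV = D_5/(r−g) = 4.3674/(0.123−0.0387) = 51.8076
P₀ = 3.0496/(1+0.123)^1 + 3.3942/(1+0.123)^2 + 3.7778/(1+0.123)^3 + 4.2047/(1+0.123)^4 + 51.8076/(1+0.123)^4 = 43.2924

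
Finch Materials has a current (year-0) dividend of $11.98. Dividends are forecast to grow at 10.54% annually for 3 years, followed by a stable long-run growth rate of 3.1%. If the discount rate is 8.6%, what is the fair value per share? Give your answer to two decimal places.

Two-stage DDM. Project D₁…D_3 at 0.1054, terminal growth 0.031, discount at r = 0.086.
D_1 = 13.2427
D_2 = 14.6385
D_3 = 16.1814
Terminal value at t=3: TV = D_4/(r−g) = 16.6830/(0.086−0.031) = 303.3271
P₀ = 13.2427/(1+0.086)^1 + 14.6385/(1+0.086)^2 + 16.1814/(1+0.086)^3 + 303.3271/(1+0.086)^3 = 274.0612

$274.06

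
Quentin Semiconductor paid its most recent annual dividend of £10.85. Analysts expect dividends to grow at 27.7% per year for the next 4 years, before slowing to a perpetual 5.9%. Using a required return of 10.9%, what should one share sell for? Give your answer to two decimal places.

Two-stage DDM. Project D₁…D_4 at 0.277, terminal growth 0.059, discount at r = 0.109.
D_1 = 13.8554
D_2 = 17.6934
D_3 = 22.5945
D_4 = 28.8532
Terminal value at t=4: TV = D_5/(r−g) = 30.5555/(0.109−0.059) = 611.1098
P₀ = 13.8554/(1+0.109)^1 + 17.6934/(1+0.109)^2 + 22.5945/(1+0.109)^3 + 28.8532/(1+0.109)^4 + 611.1098/(1+0.109)^4 = 466.5316

£466.53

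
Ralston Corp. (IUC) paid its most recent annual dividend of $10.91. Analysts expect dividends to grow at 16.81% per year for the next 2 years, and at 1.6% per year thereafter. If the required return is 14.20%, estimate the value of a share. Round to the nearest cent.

$114.61

Two-stage DDM. Project D₁…D_2 at 0.1681, terminal growth 0.016, discount at r = 0.142.
D_1 = 12.7440
D_2 = 14.8862
Terminal value at t=2: TV = D_3/(r−g) = 15.1244/(0.142−0.016) = 120.0350
P₀ = 12.7440/(1+0.142)^1 + 14.8862/(1+0.142)^2 + 120.0350/(1+0.142)^2 = 114.6135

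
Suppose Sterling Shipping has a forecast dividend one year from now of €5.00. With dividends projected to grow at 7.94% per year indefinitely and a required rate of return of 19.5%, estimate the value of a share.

Gordon growth model: P₀ = D₁/(r − g), with D₁ = 5.00 given directly.
P₀ = 5.0000 / (0.195 − 0.0794) = 5.0000 / 0.1156 = 43.2526

€43.25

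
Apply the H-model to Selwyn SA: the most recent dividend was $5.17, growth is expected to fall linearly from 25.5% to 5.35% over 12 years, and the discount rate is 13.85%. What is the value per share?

$137.61

H-model: P₀ = D₀[(1+g_L) + H(g_S−g_L)]/(r−g_L), with H = 12/2 = 6.
P₀ = 5.17 × [(1+0.0535) + 6×(0.255−0.0535)] / (0.1385−0.0535)
   = 5.17 × 2.2625 / 0.085 = 137.6132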